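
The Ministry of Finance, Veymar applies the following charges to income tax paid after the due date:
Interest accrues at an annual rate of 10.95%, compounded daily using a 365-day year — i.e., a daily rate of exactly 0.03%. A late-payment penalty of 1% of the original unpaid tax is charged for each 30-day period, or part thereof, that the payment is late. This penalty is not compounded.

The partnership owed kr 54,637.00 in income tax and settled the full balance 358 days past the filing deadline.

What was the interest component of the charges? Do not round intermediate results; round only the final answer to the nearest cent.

Interest: kr 54,637.00 × ((1 + 0.0003)^358 − 1) = kr 54,637.00 × 0.11336158… = kr 6,193.7369…

kr 6,193.74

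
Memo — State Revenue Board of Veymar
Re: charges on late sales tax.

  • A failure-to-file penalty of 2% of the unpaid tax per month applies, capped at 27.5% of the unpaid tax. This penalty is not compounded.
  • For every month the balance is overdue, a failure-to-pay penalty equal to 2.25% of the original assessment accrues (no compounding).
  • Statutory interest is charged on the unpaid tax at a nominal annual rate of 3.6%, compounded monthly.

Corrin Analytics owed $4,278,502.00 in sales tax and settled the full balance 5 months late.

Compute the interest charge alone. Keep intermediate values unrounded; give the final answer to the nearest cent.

Interest (3.6%/yr ÷ 12 = 0.3%/month): $4,278,502.00 × ((1 + 0.003)^5 − 1) = $64,563.7521…

$64,563.75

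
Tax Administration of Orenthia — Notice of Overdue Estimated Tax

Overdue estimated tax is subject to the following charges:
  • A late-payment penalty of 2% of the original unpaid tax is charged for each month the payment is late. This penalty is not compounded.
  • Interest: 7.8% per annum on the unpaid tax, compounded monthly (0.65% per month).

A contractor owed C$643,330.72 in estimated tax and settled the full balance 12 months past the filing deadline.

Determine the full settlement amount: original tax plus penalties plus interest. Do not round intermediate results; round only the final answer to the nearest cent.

C$849,743.26

Late-payment penalty = 2% × C$643,330.72 × 12 mo = C$154,399.37…
Interest: C$643,330.72 × ((1 + 0.0065)^12 − 1) = C$643,330.72 × 0.0808498… = C$52,013.1667…
Total = C$643,330.72 + C$154,399.3728 + C$52,013.1667… = C$849,743.26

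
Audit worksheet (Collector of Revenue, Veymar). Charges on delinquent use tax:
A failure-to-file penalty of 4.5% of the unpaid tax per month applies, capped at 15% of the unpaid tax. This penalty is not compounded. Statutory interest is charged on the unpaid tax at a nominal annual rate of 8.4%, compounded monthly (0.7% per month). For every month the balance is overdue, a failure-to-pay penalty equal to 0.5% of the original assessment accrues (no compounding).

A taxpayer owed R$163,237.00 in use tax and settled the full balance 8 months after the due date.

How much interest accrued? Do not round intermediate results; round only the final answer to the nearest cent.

R$9,368.40

Interest: R$163,237.00 × ((1 + 0.007)^8 − 1) = R$163,237.00 × 0.0573914… = R$9,368.3962…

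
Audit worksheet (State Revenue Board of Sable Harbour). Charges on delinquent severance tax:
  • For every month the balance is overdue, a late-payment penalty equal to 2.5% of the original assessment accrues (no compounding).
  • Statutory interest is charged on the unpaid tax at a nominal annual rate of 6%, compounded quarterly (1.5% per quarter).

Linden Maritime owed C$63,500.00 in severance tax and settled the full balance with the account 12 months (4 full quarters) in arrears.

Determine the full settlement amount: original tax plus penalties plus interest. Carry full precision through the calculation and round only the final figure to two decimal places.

C$86,446.59

Late-payment penalty: 12 × 2.5% × C$63,500.00 = C$19,050.00
Interest: C$63,500.00 × ((1 + 0.015)^4 − 1) = C$63,500.00 × 0.0613636… = C$3,896.5855…
Total = C$63,500.00 + C$19,050.0000 + C$3,896.5855… = C$86,446.59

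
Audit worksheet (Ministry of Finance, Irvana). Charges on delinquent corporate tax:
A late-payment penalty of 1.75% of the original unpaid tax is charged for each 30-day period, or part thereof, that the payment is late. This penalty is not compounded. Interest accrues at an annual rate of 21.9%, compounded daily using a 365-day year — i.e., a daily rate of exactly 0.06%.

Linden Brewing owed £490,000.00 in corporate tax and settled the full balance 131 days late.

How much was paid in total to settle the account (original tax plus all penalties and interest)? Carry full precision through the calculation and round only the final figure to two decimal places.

£572,930.55

Penalty periods: ⌈131/30⌉ = 5; penalty = 5 × 1.75% × £490,000.00 = £42,875.00
Interest: £490,000.00 × ((1 + 0.0006)^131 − 1) = £490,000.00 × 0.08174603… = £40,055.5543…
Total = £490,000.00 + £42,875.0000 + £40,055.5543… = £572,930.55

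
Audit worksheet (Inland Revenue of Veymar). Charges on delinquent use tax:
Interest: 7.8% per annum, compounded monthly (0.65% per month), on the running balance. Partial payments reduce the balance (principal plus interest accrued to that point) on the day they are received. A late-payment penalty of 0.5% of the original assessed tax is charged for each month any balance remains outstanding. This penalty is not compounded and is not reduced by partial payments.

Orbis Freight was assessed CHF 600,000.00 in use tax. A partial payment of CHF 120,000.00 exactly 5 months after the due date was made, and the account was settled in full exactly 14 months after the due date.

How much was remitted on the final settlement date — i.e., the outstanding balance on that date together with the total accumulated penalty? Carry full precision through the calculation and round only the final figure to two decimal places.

CHF 571,762.60

Balance at month 5: CHF 600,000.0000 × (1 + 0.0065)^5 = CHF 619,755.1531…
After CHF 120,000.00 payment: CHF 619,755.1531… − CHF 120,000.00 = CHF 499,755.1531…
Balance at month 14: CHF 499,755.1531… × (1 + 0.0065)^9 = CHF 529,762.5989…
Penalty: 14 × 0.5% × CHF 600,000.00 = CHF 42,000.00
Final settlement = outstanding balance + penalty = CHF 529,762.5989… + CHF 42,000.00 = CHF 571,762.60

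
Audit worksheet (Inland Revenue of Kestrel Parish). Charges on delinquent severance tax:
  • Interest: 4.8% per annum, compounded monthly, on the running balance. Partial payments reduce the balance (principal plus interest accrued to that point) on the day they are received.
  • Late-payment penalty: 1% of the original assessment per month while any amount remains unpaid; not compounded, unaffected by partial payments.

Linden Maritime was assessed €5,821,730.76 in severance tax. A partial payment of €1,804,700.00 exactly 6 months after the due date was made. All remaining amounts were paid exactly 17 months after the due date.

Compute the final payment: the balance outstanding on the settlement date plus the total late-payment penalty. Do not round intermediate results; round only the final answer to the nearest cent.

Monthly rate = 4.8% ÷ 12 = 0.4%
Balance at month 6: €5,821,730.7600 × (1 + 0.004)^6 = €5,962,856.9878…
After €1,804,700.00 payment: €5,962,856.9878… − €1,804,700.00 = €4,158,156.9878…
Balance at month 17: €4,158,156.9878… × (1 + 0.004)^11 = €4,344,819.3368…
Penalty: 17 × 1% × €5,821,730.76 = €989,694.23…
Final settlement = outstanding balance + penalty = €4,344,819.3368… + €989,694.23… = €5,334,513.57

€5,334,513.57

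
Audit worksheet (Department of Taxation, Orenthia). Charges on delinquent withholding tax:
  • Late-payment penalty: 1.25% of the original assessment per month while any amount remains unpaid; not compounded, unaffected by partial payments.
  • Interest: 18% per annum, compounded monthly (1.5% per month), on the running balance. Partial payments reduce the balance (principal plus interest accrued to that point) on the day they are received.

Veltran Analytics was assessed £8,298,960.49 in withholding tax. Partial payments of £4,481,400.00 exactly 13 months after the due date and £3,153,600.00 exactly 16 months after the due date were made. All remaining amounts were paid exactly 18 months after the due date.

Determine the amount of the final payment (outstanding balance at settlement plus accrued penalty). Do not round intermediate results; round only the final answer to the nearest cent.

Balance at month 13: £8,298,960.4900 × (1 + 0.015)^13 = £10,071,223.7856…
After £4,481,400.00 payment: £10,071,223.7856… − £4,481,400.00 = £5,589,823.7856…
Balance at month 16: £5,589,823.7856… × (1 + 0.015)^3 = £5,845,157.8526…
After £3,153,600.00 payment: £5,845,157.8526… − £3,153,600.00 = £2,691,557.8526…
Balance at month 18: £2,691,557.8526… × (1 + 0.015)^2 = £2,772,910.1887…
Penalty: 18 × 1.25% × £8,298,960.49 = £1,867,266.11…
Final settlement = outstanding balance + penalty = £2,772,910.1887… + £1,867,266.11… = £4,640,176.30

£4,640,176.30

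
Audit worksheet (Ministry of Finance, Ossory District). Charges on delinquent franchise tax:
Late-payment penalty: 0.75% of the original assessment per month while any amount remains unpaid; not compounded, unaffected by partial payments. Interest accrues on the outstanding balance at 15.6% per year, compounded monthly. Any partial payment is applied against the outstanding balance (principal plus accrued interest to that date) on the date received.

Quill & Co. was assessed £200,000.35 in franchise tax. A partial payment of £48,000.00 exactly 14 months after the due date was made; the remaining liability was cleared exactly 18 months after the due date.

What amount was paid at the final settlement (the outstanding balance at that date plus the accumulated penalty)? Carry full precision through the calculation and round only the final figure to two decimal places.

£228,803.48

Monthly rate = 15.6% ÷ 12 = 1.3%
Balance at month 14: £200,000.3500 × (1 + 0.013)^14 = £239,642.0305…
After £48,000.00 payment: £239,642.0305… − £48,000.00 = £191,642.0305…
Balance at month 18: £191,642.0305… × (1 + 0.013)^4 = £201,803.4307…
Penalty: 18 × 0.75% × £200,000.35 = £27,000.05…
Final settlement = outstanding balance + penalty = £201,803.4307… + £27,000.05… = £228,803.48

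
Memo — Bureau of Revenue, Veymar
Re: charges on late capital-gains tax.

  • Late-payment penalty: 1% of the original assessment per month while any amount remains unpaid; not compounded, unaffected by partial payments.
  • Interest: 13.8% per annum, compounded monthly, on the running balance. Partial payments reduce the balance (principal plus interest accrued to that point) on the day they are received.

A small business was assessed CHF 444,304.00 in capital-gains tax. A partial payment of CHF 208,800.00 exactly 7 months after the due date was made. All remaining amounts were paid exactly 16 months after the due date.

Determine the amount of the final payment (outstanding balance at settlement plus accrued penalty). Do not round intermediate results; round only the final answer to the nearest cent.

Monthly rate = 13.8% ÷ 12 = 1.15%
Balance at month 7: CHF 444,304.0000 × (1 + 0.0115)^7 = CHF 481,328.3397…
After CHF 208,800.00 payment: CHF 481,328.3397… − CHF 208,800.00 = CHF 272,528.3397…
Balance at month 16: CHF 272,528.3397… × (1 + 0.0115)^9 = CHF 302,067.9543…
Penalty: 16 × 1% × CHF 444,304.00 = CHF 71,088.64
Final settlement = outstanding balance + penalty = CHF 302,067.9543… + CHF 71,088.64 = CHF 373,156.59

CHF 373,156.59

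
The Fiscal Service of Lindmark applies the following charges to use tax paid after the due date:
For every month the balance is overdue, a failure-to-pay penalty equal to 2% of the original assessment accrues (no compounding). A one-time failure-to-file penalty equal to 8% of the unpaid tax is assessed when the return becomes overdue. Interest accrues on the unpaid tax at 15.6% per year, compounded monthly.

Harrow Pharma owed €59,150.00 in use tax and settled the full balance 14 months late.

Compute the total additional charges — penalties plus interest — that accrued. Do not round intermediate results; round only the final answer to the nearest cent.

€33,018.01

Failure-to-file penalty: 8% × €59,150.00 = €4,732.00
Failure-to-pay penalty: 14 × 2% × €59,150.00 = €16,562.00
Interest (15.6%/yr ÷ 12 = 1.3%/month): €59,150.00 × ((1 + 0.013)^14 − 1) = €11,724.0065…
Penalties + interest = €21,294.0000 + €11,724.0065… = €33,018.01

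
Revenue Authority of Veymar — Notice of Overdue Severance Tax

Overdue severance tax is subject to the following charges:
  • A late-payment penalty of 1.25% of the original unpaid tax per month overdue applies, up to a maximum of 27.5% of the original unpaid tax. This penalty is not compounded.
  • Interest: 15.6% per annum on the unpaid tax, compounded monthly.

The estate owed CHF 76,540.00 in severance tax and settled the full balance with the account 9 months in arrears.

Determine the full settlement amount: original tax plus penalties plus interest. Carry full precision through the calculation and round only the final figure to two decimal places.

Penalty: 9 × 1.25% × CHF 76,540.00 = CHF 8,610.75 (below the 27.5% cap of CHF 21,048.50)
Interest (15.6%/yr ÷ 12 = 1.3%/month): CHF 76,540.00 × ((1 + 0.013)^9 − 1) = CHF 9,435.2537…
Total = CHF 76,540.00 + CHF 8,610.7500 + CHF 9,435.2537… = CHF 94,586.00

CHF 94,586.00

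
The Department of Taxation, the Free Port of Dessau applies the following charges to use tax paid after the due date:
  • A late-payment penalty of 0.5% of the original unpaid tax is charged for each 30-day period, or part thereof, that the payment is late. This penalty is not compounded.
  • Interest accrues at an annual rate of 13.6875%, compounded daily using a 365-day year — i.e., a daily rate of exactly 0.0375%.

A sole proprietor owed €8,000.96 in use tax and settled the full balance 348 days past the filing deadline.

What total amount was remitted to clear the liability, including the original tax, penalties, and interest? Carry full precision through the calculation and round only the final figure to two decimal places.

Penalty periods: ⌈348/30⌉ = 12; penalty = 12 × 0.5% × €8,000.96 = €480.06…
Interest: €8,000.96 × ((1 + 0.000375)^348 − 1) = €8,000.96 × 0.13937007… = €1,115.0943…
Total = €8,000.96 + €480.0576 + €1,115.0943… = €9,596.11

€9,596.11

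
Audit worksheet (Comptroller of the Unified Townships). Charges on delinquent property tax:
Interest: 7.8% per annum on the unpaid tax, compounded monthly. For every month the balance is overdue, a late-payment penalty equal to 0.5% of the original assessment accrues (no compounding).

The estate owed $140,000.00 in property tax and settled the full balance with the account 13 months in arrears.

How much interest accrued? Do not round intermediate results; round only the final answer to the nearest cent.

Interest (7.8%/yr ÷ 12 = 0.65%/month): $140,000.00 × ((1 + 0.0065)^13 − 1) = $12,302.5468…

$12,302.55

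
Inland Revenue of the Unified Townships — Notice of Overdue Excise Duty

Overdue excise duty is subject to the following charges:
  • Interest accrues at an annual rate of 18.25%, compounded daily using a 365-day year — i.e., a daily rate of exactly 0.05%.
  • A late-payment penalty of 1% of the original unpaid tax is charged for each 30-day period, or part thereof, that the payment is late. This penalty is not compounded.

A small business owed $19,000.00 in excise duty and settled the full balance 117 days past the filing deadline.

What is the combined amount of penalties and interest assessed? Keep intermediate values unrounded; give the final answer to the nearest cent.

Penalty periods: ⌈117/30⌉ = 4; penalty = 4 × 1% × $19,000.00 = $760.00
Interest: $19,000.00 × ((1 + 0.0005)^117 − 1) = $19,000.00 × 0.06022948… = $1,144.3602…
Penalties + interest = $760.0000 + $1,144.3602… = $1,904.36

$1,904.36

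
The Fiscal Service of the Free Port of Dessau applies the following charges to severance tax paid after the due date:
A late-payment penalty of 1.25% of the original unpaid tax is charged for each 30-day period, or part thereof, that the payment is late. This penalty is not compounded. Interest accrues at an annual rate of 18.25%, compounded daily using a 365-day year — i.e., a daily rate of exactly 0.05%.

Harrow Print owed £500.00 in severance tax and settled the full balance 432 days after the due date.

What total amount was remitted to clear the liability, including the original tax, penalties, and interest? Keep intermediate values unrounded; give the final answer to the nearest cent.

£714.27

Penalty periods: ⌈432/30⌉ = 15; penalty = 15 × 1.25% × £500.00 = £93.75
Interest: £500.00 × ((1 + 0.0005)^432 − 1) = £500.00 × 0.24103538… = £120.5177…
Total = £500.00 + £93.7500 + £120.5177… = £714.27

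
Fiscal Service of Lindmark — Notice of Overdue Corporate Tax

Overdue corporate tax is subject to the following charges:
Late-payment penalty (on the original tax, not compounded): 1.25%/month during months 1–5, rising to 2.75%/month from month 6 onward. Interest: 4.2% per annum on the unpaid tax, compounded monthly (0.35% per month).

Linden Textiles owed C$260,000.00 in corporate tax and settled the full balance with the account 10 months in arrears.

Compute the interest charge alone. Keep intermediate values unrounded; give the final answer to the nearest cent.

Interest: C$260,000.00 × ((1 + 0.0035)^10 − 1) = C$260,000.00 × 0.0355564… = C$9,244.6709…

C$9,244.67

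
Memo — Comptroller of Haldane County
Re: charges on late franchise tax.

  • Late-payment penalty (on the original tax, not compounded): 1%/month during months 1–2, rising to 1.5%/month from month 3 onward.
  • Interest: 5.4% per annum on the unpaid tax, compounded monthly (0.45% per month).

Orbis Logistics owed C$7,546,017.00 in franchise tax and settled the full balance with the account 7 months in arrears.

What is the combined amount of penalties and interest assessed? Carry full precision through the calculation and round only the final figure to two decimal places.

C$957,804.27

Penalty, months 1–2: 2 × 1% × C$7,546,017.00 = C$150,920.34
Penalty, months 3–7: 5 × 1.5% × C$7,546,017.00 = C$565,951.28…
Interest: C$7,546,017.00 × ((1 + 0.0045)^7 − 1) = C$7,546,017.00 × 0.0319285… = C$240,932.6549…
Penalties + interest = C$716,871.6150 + C$240,932.6549… = C$957,804.27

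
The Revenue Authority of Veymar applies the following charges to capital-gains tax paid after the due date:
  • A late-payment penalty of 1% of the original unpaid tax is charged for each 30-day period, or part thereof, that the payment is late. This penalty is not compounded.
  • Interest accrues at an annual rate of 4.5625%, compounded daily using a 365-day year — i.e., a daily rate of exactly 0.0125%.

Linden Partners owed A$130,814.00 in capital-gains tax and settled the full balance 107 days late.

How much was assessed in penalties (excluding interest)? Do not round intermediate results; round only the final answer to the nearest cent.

A$5,232.56

Penalty periods: ⌈107/30⌉ = 4; penalty = 4 × 1% × A$130,814.00 = A$5,232.56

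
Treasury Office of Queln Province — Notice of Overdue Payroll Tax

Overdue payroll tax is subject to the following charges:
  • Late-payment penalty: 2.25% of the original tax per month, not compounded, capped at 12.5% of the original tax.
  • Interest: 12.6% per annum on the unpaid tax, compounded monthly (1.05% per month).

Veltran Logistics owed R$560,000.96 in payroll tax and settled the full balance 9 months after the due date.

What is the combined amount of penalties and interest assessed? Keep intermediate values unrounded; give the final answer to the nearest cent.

Penalty (uncapped): 9 × 2.25% × R$560,000.96 = R$113,400.19…; cap = 12.5% × R$560,000.96 = R$70,000.12 → penalty = R$70,000.12
Interest: R$560,000.96 × ((1 + 0.0105)^9 − 1) = R$560,000.96 × 0.0985678… = R$55,198.0560…
Penalties + interest = R$70,000.1200 + R$55,198.0560… = R$125,198.18

R$125,198.18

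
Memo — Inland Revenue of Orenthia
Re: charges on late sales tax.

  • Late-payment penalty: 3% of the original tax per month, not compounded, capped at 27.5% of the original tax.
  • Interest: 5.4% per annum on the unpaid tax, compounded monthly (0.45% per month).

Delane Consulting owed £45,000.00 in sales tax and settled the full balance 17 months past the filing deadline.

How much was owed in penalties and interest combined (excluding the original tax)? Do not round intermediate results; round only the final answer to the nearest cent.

Penalty (uncapped): 17 × 3% × £45,000.00 = £22,950.00; cap = 27.5% × £45,000.00 = £12,375.00 → penalty = £12,375.00
Interest: £45,000.00 × ((1 + 0.0045)^17 − 1) = £45,000.00 × 0.0793170… = £3,569.2629…
Penalties + interest = £12,375.0000 + £3,569.2629… = £15,944.26

£15,944.26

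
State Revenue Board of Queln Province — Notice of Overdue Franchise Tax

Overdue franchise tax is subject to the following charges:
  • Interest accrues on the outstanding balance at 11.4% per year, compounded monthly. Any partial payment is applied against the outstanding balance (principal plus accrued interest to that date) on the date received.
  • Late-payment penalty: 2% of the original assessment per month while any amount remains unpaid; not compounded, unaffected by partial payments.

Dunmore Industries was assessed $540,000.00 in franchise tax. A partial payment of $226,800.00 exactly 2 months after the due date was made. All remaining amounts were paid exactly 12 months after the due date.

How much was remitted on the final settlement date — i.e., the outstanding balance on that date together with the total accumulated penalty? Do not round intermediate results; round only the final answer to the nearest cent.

$485,189.76

Monthly rate = 11.4% ÷ 12 = 0.95%
Balance at month 2: $540,000.0000 × (1 + 0.0095)^2 = $550,308.7350
After $226,800.00 payment: $550,308.7350 − $226,800.00 = $323,508.7350
Balance at month 12: $323,508.7350 × (1 + 0.0095)^10 = $355,589.7586…
Penalty: 12 × 2% × $540,000.00 = $129,600.00
Final settlement = outstanding balance + penalty = $355,589.7586… + $129,600.00 = $485,189.76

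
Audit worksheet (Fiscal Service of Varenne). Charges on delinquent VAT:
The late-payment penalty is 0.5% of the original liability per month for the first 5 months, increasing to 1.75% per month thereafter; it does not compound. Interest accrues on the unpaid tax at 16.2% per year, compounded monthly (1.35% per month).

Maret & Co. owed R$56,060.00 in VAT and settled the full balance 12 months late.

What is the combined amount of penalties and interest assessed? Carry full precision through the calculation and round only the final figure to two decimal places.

R$18,056.17

Penalty, months 1–5: 5 × 0.5% × R$56,060.00 = R$1,401.50
Penalty, months 6–12: 7 × 1.75% × R$56,060.00 = R$6,867.35
Interest: R$56,060.00 × ((1 + 0.0135)^12 − 1) = R$56,060.00 × 0.1745866… = R$9,787.3239…
Penalties + interest = R$8,268.8500 + R$9,787.3239… = R$18,056.17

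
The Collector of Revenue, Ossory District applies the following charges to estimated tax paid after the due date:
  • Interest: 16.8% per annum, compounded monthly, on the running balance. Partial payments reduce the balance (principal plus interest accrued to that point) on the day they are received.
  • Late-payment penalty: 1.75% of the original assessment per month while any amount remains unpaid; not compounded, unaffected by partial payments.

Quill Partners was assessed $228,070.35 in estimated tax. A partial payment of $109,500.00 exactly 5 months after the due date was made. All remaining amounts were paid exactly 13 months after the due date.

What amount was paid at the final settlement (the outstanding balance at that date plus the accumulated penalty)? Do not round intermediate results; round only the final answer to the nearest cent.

Monthly rate = 16.8% ÷ 12 = 1.4%
Balance at month 5: $228,070.3500 × (1 + 0.014)^5 = $244,488.5946…
After $109,500.00 payment: $244,488.5946… − $109,500.00 = $134,988.5946…
Balance at month 13: $134,988.5946… × (1 + 0.014)^8 = $150,869.2445…
Penalty: 13 × 1.75% × $228,070.35 = $51,886.00…
Final settlement = outstanding balance + penalty = $150,869.2445… + $51,886.00… = $202,755.25

$202,755.25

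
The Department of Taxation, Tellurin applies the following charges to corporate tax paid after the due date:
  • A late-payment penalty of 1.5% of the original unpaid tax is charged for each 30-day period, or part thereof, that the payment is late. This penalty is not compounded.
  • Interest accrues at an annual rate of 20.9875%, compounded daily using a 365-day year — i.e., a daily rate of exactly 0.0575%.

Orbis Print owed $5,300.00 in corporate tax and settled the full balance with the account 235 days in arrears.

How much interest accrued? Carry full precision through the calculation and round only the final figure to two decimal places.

Interest: $5,300.00 × ((1 + 0.000575)^235 − 1) = $5,300.00 × 0.14463541… = $766.5677…

$766.57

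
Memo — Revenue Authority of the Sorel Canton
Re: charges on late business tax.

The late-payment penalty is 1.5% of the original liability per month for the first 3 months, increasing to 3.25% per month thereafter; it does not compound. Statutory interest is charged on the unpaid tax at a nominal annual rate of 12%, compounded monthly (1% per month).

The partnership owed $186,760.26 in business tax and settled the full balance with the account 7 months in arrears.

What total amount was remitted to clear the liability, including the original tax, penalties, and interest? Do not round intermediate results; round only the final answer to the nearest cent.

Penalty, months 1–3: 3 × 1.5% × $186,760.26 = $8,404.21…
Penalty, months 4–7: 4 × 3.25% × $186,760.26 = $24,278.83…
Interest: $186,760.26 × ((1 + 0.01)^7 − 1) = $186,760.26 × 0.0721354… = $13,472.0171…
Total = $186,760.26 + $32,683.0455 + $13,472.0171… = $232,915.32

$232,915.32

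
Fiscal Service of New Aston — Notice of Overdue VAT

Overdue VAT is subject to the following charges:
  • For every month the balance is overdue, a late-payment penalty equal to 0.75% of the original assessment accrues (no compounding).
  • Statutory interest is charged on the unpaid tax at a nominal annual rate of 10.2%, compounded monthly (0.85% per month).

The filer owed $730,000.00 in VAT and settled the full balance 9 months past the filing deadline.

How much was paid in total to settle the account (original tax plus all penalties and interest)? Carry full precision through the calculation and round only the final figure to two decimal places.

$837,056.87

Late-payment penalty: 9 × 0.75% × $730,000.00 = $49,275.00
Interest: $730,000.00 × ((1 + 0.0085)^9 − 1) = $730,000.00 × 0.0791532… = $57,781.8724…
Total = $730,000.00 + $49,275.0000 + $57,781.8724… = $837,056.87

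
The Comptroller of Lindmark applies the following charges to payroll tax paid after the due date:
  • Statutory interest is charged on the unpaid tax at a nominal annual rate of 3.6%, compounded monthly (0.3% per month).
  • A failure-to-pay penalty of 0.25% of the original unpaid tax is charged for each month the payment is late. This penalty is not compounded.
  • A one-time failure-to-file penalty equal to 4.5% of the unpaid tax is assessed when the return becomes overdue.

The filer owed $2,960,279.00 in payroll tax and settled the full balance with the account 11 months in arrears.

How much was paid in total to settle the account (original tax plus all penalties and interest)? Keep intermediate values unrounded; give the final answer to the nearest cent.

$3,274,067.04

Failure-to-file penalty: 4.5% × $2,960,279.00 = $133,212.56…
Failure-to-pay penalty = 0.25% × $2,960,279.00 × 11 mo = $81,407.67…
Interest: $2,960,279.00 × ((1 + 0.003)^11 − 1) = $2,960,279.00 × 0.0334995… = $99,167.8126…
Total = $2,960,279.00 + $214,620.2275 + $99,167.8126… = $3,274,067.04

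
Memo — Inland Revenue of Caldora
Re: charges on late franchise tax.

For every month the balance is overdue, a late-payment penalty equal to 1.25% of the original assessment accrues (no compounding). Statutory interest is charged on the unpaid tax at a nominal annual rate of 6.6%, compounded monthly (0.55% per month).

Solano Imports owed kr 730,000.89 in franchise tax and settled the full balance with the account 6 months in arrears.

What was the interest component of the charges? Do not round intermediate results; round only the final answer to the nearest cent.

kr 24,423.71

Interest: kr 730,000.89 × ((1 + 0.0055)^6 − 1) = kr 730,000.89 × 0.0334571… = kr 24,423.7064…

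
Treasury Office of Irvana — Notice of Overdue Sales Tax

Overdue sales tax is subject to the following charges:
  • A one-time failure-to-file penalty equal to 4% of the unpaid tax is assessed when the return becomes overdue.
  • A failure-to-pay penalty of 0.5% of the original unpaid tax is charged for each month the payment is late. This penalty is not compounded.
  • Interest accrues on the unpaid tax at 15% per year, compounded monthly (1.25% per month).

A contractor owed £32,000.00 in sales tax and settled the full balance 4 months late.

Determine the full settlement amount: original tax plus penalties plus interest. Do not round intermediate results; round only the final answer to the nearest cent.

£35,550.25

Failure-to-file penalty: 4% × £32,000.00 = £1,280.00
Failure-to-pay penalty: 4 × 0.5% × £32,000.00 = £640.00
Interest: £32,000.00 × ((1 + 0.0125)^4 − 1) = £32,000.00 × 0.0509453… = £1,630.2508…
Total = £32,000.00 + £1,920.0000 + £1,630.2508… = £35,550.25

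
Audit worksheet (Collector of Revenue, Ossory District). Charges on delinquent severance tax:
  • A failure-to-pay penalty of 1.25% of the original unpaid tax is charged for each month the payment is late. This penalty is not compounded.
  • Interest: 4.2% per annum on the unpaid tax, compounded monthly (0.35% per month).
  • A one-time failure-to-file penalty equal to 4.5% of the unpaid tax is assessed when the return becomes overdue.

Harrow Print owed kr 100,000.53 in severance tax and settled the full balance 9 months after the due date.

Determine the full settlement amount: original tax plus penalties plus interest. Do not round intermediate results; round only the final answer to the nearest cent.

kr 118,945.09

Failure-to-file penalty: 4.5% × kr 100,000.53 = kr 4,500.02…
Failure-to-pay penalty = 1.25% × kr 100,000.53 × 9 mo = kr 11,250.06…
Interest: kr 100,000.53 × ((1 + 0.0035)^9 − 1) = kr 100,000.53 × 0.0319446… = kr 3,194.4790…
Total = kr 100,000.53 + kr 15,750.0835… + kr 3,194.4790… = kr 118,945.09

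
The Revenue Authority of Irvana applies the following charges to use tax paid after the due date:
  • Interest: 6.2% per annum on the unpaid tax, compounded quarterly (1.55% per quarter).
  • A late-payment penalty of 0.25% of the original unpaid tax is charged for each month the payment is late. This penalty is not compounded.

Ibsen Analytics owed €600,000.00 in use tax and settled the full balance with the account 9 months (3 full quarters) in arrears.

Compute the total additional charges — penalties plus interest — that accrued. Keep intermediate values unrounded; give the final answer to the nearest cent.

€41,834.68

Late-payment penalty: 9 × 0.25% × €600,000.00 = €13,500.00
Interest: €600,000.00 × ((1 + 0.0155)^3 − 1) = €600,000.00 × 0.0472245… = €28,334.6843…
Penalties + interest = €13,500.0000 + €28,334.6843… = €41,834.68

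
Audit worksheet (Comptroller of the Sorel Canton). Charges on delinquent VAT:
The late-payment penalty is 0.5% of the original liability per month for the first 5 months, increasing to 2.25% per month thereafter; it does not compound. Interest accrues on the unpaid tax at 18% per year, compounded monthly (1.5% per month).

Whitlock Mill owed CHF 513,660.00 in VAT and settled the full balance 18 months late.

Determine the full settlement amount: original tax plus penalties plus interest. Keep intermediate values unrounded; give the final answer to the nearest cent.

Penalty, months 1–5: 5 × 0.5% × CHF 513,660.00 = CHF 12,841.50
Penalty, months 6–18: 13 × 2.25% × CHF 513,660.00 = CHF 150,245.55
Interest: CHF 513,660.00 × ((1 + 0.015)^18 − 1) = CHF 513,660.00 × 0.3073406… = CHF 157,868.5910…
Total = CHF 513,660.00 + CHF 163,087.0500 + CHF 157,868.5910… = CHF 834,615.64

CHF 834,615.64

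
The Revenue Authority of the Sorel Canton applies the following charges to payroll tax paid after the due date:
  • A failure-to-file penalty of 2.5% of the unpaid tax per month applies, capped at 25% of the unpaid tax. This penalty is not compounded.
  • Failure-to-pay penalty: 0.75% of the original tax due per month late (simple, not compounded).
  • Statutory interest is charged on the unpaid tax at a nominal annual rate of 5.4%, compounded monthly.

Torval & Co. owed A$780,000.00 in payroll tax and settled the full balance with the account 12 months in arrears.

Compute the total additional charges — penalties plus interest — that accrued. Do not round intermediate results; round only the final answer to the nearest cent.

Failure-to-file: 12 × 2.5% × A$780,000.00 = A$234,000.00, capped at 25% × A$780,000.00 = A$195,000.00
Failure-to-pay penalty = 0.75% × A$780,000.00 × 12 mo = A$70,200.00
Interest (5.4%/yr ÷ 12 = 0.45%/month): A$780,000.00 × ((1 + 0.0045)^12 − 1) = A$43,178.2665…
Penalties + interest = A$265,200.0000 + A$43,178.2665… = A$308,378.27

A$308,378.27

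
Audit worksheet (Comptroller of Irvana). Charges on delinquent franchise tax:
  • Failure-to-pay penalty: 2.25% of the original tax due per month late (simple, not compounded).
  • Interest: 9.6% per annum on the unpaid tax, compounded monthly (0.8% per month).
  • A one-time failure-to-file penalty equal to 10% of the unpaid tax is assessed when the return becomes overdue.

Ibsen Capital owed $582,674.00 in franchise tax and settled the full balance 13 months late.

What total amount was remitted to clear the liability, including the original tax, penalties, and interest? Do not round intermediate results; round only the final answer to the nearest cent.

$874,967.40

Failure-to-file penalty: 10% × $582,674.00 = $58,267.40
Failure-to-pay penalty = 2.25% × $582,674.00 × 13 mo = $170,432.15…
Interest: $582,674.00 × ((1 + 0.008)^13 − 1) = $582,674.00 × 0.1091414… = $63,593.8580…
Total = $582,674.00 + $228,699.5450 + $63,593.8580… = $874,967.40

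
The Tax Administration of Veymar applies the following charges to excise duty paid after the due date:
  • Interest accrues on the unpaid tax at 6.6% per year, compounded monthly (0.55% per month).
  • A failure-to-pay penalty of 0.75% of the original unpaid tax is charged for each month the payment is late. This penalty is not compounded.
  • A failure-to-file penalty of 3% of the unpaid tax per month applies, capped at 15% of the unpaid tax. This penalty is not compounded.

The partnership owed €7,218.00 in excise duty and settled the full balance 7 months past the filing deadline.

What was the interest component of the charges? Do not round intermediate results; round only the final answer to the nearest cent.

Interest: €7,218.00 × ((1 + 0.0055)^7 − 1) = €7,218.00 × 0.0391411… = €282.5205…

€282.52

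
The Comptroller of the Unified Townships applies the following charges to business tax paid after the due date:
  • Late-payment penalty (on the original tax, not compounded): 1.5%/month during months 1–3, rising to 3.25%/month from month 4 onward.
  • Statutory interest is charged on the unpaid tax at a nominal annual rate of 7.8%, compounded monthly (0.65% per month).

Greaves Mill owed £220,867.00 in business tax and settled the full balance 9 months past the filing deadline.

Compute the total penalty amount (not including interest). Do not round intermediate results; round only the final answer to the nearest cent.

£53,008.08

Penalty, months 1–3: 3 × 1.5% × £220,867.00 = £9,939.02…
Penalty, months 4–9: 6 × 3.25% × £220,867.00 = £43,069.07…
Total penalty = £9,939.02… + £43,069.07… = £53,008.08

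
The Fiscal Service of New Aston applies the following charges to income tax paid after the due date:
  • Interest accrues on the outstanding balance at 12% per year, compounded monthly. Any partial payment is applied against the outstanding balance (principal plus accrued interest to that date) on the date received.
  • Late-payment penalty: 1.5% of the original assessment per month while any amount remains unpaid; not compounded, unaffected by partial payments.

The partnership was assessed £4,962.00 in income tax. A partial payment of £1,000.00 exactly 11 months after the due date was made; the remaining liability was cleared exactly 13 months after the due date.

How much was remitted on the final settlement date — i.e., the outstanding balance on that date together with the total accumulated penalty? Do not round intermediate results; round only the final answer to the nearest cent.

£5,594.71

Monthly rate = 12% ÷ 12 = 1%
Balance at month 11: £4,962.0000 × (1 + 0.01)^11 = £5,535.9463…
After £1,000.00 payment: £5,535.9463… − £1,000.00 = £4,535.9463…
Balance at month 13: £4,535.9463… × (1 + 0.01)^2 = £4,627.1189…
Penalty: 13 × 1.5% × £4,962.00 = £967.59
Final settlement = outstanding balance + penalty = £4,627.1189… + £967.59 = £5,594.71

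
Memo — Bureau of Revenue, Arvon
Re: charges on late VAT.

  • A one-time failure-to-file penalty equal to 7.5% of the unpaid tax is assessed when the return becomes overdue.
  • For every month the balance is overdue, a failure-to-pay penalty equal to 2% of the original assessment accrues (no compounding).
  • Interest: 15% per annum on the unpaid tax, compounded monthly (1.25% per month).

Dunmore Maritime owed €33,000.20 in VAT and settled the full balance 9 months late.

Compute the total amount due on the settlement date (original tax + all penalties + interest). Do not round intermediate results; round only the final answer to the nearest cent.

Failure-to-file penalty: 7.5% × €33,000.20 = €2,475.02…
Failure-to-pay penalty = 2% × €33,000.20 × 9 mo = €5,940.04…
Interest: €33,000.20 × ((1 + 0.0125)^9 − 1) = €33,000.20 × 0.1182922… = €3,903.6655…
Total = €33,000.20 + €8,415.0510 + €3,903.6655… = €45,318.92

€45,318.92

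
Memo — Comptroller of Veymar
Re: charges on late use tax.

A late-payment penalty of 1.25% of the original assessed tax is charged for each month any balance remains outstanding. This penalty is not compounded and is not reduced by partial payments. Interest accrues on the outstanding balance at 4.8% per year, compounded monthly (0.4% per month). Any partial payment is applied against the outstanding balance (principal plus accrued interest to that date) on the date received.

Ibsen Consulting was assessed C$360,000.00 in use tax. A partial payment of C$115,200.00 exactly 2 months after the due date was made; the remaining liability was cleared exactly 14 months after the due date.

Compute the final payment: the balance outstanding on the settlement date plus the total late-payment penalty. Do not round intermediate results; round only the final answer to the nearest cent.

Balance at month 2: C$360,000.0000 × (1 + 0.004)^2 = C$362,885.7600
After C$115,200.00 payment: C$362,885.7600 − C$115,200.00 = C$247,685.7600
Balance at month 14: C$247,685.7600 × (1 + 0.004)^12 = C$259,839.7516…
Penalty: 14 × 1.25% × C$360,000.00 = C$63,000.00
Final settlement = outstanding balance + penalty = C$259,839.7516… + C$63,000.00 = C$322,839.75

C$322,839.75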